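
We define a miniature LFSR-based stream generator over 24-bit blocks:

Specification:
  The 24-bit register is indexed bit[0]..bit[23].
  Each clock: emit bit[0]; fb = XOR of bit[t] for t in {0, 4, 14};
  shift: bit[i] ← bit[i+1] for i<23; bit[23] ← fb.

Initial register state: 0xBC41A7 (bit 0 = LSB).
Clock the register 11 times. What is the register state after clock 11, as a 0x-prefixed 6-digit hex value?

0xE99788

reg_0 = 0xBC41A7
clock 1: out=1, reg = 0x5E20D3
clock 2: out=1, reg = 0x2F1069
clock 3: out=1, reg = 0x978834
clock 4: out=0, reg = 0xCBC41A
clock 5: out=0, reg = 0x65E20D
clock 6: out=1, reg = 0x32F106
clock 7: out=0, reg = 0x997883
clock 8: out=1, reg = 0x4CBC41
clock 9: out=1, reg = 0xA65E20
clock 10: out=0, reg = 0xD32F10
clock 11: out=0, reg = 0xE99788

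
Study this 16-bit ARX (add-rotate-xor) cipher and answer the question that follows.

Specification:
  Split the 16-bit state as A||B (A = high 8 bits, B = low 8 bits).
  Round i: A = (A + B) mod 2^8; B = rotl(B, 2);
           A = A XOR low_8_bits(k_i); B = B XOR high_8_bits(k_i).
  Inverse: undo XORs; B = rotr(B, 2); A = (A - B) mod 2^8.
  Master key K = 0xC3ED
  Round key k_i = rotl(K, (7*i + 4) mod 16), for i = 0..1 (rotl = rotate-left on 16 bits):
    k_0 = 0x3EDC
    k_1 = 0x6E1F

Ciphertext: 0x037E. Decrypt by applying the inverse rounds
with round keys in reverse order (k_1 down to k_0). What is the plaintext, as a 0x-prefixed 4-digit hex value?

s_0 = ciphertext = 0x037E
s_1 = InvRound(s_0, k_1) = 0x1804
s_2 = InvRound(s_1, k_0) = 0x368E

0x368E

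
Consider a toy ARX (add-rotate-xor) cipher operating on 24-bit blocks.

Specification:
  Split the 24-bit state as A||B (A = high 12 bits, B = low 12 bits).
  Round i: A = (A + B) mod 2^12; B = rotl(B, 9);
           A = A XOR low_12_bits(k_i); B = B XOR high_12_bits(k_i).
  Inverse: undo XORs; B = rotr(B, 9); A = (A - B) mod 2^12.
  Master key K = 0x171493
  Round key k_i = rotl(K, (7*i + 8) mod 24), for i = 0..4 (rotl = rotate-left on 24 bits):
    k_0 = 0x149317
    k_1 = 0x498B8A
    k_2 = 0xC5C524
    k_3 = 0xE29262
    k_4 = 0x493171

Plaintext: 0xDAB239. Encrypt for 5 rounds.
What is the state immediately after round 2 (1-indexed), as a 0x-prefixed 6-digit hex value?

s_0 = plaintext = 0xDAB239
s_1 = Round(s_0, k_0) = 0xCF330E
s_2 = Round(s_1, k_1) = 0xB8B8F9
s_3 = Round(s_2, k_2) = 0x1A0F43
s_4 = Round(s_3, k_3) = 0x2819C1
s_5 = Round(s_4, k_4) = 0xD337AB

0xB8B8F9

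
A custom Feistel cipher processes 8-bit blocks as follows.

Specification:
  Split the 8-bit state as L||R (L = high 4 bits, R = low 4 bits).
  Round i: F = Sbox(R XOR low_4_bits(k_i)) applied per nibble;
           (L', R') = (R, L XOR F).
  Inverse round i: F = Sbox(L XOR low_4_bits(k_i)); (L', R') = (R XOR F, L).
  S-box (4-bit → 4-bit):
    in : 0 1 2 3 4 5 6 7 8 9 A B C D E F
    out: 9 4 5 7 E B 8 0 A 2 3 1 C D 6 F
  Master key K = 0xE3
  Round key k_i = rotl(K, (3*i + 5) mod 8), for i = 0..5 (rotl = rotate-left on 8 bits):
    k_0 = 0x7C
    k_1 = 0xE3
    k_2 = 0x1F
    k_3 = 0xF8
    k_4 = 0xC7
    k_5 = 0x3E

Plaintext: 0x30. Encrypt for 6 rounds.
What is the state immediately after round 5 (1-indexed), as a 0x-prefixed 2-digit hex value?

s_0 = plaintext = 0x30
s_1 = Round(s_0, k_0) = 0x0F
s_2 = Round(s_1, k_1) = 0xFC
s_3 = Round(s_2, k_2) = 0xC8
s_4 = Round(s_3, k_3) = 0x85
s_5 = Round(s_4, k_4) = 0x5D
s_6 = Round(s_5, k_5) = 0xD2

0x5D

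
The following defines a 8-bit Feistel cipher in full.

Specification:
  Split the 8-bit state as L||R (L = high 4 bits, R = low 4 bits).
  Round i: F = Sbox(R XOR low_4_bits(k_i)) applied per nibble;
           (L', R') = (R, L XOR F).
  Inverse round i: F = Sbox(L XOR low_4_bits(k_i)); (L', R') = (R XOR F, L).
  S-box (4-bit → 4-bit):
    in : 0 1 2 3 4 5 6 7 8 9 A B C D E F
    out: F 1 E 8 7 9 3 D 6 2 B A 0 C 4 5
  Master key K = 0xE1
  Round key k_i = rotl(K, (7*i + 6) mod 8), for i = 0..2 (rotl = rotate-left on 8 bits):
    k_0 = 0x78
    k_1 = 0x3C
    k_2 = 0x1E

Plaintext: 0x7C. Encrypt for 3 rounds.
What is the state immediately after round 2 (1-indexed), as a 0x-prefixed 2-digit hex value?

0x0C

s_0 = plaintext = 0x7C
s_1 = Round(s_0, k_0) = 0xC0
s_2 = Round(s_1, k_1) = 0x0C
s_3 = Round(s_2, k_2) = 0xCE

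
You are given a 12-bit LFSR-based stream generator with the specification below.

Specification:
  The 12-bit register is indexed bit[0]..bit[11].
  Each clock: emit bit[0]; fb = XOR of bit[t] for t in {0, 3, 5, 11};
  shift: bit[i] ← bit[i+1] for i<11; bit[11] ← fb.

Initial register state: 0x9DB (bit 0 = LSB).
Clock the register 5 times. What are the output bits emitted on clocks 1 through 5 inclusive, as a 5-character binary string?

reg_0 = 0x9DB
clock 1: out=1, reg = 0xCED
clock 2: out=1, reg = 0x676
clock 3: out=0, reg = 0xB3B
clock 4: out=1, reg = 0x59D
clock 5: out=1, reg = 0x2CE

11011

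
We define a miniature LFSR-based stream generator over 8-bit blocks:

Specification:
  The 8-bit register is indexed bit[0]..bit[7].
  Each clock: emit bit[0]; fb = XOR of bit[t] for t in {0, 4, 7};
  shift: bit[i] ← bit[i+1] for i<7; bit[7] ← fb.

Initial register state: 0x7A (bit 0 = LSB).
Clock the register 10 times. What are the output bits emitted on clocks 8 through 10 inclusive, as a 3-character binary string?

011

reg_0 = 0x7A
clock 1: out=0, reg = 0xBD
clock 2: out=1, reg = 0xDE
clock 3: out=0, reg = 0x6F
clock 4: out=1, reg = 0xB7
clock 5: out=1, reg = 0xDB
clock 6: out=1, reg = 0xED
clock 7: out=1, reg = 0x76
clock 8: out=0, reg = 0xBB
clock 9: out=1, reg = 0xDD
clock 10: out=1, reg = 0xEE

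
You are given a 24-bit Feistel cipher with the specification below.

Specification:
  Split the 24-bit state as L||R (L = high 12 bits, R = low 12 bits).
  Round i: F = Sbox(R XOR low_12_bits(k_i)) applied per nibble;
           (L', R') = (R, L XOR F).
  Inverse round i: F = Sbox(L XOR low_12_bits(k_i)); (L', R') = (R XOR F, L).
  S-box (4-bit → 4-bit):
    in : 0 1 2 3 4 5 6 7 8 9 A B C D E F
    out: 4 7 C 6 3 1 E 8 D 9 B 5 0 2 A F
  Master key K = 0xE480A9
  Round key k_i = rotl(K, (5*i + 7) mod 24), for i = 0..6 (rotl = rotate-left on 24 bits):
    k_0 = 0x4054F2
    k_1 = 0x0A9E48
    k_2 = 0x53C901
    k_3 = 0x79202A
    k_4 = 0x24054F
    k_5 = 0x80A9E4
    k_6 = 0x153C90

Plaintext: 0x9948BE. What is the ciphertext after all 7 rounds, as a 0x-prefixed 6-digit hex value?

s_0 = plaintext = 0x9948BE
s_1 = Round(s_0, k_0) = 0x8BE9A4
s_2 = Round(s_1, k_1) = 0x9A401E
s_3 = Round(s_2, k_2) = 0x01E0DB
s_4 = Round(s_3, k_3) = 0x0DB4E9
s_5 = Round(s_4, k_4) = 0x4E9765
s_6 = Round(s_5, k_5) = 0x765E3E
s_7 = Round(s_6, k_6) = 0xE3EBDF

0xE3EBDF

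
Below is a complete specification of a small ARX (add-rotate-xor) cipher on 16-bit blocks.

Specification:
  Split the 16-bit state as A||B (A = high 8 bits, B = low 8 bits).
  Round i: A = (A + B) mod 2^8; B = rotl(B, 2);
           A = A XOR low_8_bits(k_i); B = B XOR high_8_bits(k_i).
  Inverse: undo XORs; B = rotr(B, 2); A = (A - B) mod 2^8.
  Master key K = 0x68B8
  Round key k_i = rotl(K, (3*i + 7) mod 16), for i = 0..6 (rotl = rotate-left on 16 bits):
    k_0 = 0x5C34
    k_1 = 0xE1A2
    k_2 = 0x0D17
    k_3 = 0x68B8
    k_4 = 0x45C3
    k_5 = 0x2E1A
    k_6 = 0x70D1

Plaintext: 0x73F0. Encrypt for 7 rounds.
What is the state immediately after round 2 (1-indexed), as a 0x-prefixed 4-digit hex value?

s_0 = plaintext = 0x73F0
s_1 = Round(s_0, k_0) = 0x579F
s_2 = Round(s_1, k_1) = 0x549F
s_3 = Round(s_2, k_2) = 0xE473
s_4 = Round(s_3, k_3) = 0xEFA5
s_5 = Round(s_4, k_4) = 0x57D3
s_6 = Round(s_5, k_5) = 0x3061
s_7 = Round(s_6, k_6) = 0x40F5

0x549F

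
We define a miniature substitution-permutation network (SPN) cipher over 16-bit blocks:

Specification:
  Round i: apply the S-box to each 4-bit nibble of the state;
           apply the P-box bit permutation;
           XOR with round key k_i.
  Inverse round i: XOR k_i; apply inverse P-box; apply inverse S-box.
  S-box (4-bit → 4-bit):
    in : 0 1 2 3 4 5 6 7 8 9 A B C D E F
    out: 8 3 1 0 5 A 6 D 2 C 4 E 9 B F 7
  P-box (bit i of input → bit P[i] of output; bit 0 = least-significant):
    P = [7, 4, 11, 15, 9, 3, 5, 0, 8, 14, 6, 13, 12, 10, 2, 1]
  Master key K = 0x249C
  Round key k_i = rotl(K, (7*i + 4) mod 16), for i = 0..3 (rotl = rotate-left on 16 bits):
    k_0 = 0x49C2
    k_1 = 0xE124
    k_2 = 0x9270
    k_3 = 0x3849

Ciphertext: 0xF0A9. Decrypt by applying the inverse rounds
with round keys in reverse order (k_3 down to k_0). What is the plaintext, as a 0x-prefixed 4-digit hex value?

s_0 = ciphertext = 0xF0A9
s_1 = InvRound(s_0, k_3) = 0x36A7
s_2 = InvRound(s_1, k_2) = 0xB90D
s_3 = InvRound(s_2, k_1) = 0x28BA
s_4 = InvRound(s_3, k_0) = 0x3E68

0x3E68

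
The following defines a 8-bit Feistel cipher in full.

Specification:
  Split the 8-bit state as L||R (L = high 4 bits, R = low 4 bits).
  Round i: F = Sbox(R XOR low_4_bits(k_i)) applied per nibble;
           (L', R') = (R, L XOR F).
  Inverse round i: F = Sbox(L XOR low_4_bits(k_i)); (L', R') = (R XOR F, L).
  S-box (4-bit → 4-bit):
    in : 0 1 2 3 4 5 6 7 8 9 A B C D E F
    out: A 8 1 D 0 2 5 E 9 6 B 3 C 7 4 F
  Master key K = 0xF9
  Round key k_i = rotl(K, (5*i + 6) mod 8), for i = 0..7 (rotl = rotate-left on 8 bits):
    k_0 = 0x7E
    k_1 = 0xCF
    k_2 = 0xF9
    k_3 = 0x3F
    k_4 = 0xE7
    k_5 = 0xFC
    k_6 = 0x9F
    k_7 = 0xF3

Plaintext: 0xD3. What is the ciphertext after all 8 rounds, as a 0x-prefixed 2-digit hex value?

s_0 = plaintext = 0xD3
s_1 = Round(s_0, k_0) = 0x3A
s_2 = Round(s_1, k_1) = 0xA1
s_3 = Round(s_2, k_2) = 0x13
s_4 = Round(s_3, k_3) = 0x3D
s_5 = Round(s_4, k_4) = 0xD8
s_6 = Round(s_5, k_5) = 0x8D
s_7 = Round(s_6, k_6) = 0xD9
s_8 = Round(s_7, k_7) = 0x96

0x96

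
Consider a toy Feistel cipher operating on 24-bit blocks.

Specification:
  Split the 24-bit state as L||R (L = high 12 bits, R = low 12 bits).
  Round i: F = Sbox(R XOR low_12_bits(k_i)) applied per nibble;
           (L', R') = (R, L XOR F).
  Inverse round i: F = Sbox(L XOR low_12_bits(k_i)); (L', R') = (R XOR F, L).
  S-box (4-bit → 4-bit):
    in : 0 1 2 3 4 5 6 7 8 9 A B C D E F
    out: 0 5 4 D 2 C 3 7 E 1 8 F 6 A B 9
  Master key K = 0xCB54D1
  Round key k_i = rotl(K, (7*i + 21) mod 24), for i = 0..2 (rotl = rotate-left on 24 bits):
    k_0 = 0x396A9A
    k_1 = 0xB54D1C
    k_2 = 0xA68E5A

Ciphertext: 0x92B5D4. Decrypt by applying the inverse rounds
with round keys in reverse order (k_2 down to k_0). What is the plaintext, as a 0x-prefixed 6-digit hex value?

0xA8E0D1

s_0 = ciphertext = 0x92B5D4
s_1 = InvRound(s_0, k_2) = 0x2A192B
s_2 = InvRound(s_1, k_1) = 0x0D12A1
s_3 = InvRound(s_2, k_0) = 0xA8E0D1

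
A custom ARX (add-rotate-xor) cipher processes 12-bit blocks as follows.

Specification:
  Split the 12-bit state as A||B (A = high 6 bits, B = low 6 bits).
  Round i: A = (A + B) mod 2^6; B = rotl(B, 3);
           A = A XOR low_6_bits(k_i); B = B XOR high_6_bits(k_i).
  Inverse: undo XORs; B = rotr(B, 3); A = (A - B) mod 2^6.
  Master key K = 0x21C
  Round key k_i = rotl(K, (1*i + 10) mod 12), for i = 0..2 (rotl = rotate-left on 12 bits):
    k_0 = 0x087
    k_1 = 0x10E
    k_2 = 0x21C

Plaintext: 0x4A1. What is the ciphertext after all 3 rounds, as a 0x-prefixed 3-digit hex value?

s_0 = plaintext = 0x4A1
s_1 = Round(s_0, k_0) = 0xD0E
s_2 = Round(s_1, k_1) = 0x335
s_3 = Round(s_2, k_2) = 0x766

0x766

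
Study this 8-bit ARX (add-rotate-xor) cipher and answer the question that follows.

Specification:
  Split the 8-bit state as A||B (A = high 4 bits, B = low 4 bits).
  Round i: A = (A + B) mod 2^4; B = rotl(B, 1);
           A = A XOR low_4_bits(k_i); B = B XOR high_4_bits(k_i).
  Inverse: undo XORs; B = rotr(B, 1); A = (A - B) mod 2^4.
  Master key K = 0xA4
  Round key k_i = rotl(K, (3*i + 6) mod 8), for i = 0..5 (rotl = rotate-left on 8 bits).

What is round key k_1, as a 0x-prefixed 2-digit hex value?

K = 0xA4
k_0 = rotl(K, (3*0+6) mod 8) = rotl(K, 6) = 0x29
k_1 = rotl(K, (3*1+6) mod 8) = rotl(K, 1) = 0x49

0x49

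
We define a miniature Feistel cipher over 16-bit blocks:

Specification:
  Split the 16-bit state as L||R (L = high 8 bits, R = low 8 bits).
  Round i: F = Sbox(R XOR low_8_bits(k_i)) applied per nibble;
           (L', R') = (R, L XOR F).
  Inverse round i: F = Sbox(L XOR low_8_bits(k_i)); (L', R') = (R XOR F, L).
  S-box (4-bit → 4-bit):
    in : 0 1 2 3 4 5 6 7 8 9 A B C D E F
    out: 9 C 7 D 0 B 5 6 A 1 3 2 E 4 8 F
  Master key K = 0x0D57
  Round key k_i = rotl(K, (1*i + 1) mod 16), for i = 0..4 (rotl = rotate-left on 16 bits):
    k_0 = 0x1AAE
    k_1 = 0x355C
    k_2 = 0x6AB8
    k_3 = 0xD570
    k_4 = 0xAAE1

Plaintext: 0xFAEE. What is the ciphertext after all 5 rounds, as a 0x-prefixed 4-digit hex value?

0x96C4

s_0 = plaintext = 0xFAEE
s_1 = Round(s_0, k_0) = 0xEEF3
s_2 = Round(s_1, k_1) = 0xF3D1
s_3 = Round(s_2, k_2) = 0xD1A2
s_4 = Round(s_3, k_3) = 0xA296
s_5 = Round(s_4, k_4) = 0x96C4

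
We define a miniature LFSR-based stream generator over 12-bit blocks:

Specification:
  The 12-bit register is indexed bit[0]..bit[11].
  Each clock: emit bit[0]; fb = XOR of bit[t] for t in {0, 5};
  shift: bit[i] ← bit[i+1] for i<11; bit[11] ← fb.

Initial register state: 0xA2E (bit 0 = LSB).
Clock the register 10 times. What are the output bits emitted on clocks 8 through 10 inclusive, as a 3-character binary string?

001

reg_0 = 0xA2E
clock 1: out=0, reg = 0xD17
clock 2: out=1, reg = 0xE8B
clock 3: out=1, reg = 0xF45
clock 4: out=1, reg = 0xFA2
clock 5: out=0, reg = 0xFD1
clock 6: out=1, reg = 0xFE8
clock 7: out=0, reg = 0xFF4
clock 8: out=0, reg = 0xFFA
clock 9: out=0, reg = 0xFFD
clock 10: out=1, reg = 0x7FE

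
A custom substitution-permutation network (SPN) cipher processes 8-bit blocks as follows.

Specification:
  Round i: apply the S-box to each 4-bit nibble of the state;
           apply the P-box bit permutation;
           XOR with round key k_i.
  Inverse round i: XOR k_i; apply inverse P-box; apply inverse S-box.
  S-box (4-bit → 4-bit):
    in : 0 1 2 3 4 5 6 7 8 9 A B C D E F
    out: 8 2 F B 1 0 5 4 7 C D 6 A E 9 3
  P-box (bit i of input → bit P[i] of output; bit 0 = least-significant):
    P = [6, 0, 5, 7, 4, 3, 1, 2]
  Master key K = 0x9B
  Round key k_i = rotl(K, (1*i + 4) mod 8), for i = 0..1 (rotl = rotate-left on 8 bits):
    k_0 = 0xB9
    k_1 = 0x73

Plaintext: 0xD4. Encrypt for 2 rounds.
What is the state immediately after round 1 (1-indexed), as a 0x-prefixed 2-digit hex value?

0xF7

s_0 = plaintext = 0xD4
s_1 = Round(s_0, k_0) = 0xF7
s_2 = Round(s_1, k_1) = 0x4B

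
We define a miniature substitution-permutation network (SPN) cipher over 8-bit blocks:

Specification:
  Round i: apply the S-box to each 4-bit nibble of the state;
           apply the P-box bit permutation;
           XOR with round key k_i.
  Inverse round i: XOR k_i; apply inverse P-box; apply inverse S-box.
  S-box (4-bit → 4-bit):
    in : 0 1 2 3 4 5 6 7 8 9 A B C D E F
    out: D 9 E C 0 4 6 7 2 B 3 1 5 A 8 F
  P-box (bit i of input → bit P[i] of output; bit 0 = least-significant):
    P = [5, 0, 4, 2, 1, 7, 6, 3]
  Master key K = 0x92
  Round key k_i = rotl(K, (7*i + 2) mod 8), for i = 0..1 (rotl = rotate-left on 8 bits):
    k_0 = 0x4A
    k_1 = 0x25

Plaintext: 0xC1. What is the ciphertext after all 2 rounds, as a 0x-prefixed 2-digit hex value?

s_0 = plaintext = 0xC1
s_1 = Round(s_0, k_0) = 0x2C
s_2 = Round(s_1, k_1) = 0xDD

0xDD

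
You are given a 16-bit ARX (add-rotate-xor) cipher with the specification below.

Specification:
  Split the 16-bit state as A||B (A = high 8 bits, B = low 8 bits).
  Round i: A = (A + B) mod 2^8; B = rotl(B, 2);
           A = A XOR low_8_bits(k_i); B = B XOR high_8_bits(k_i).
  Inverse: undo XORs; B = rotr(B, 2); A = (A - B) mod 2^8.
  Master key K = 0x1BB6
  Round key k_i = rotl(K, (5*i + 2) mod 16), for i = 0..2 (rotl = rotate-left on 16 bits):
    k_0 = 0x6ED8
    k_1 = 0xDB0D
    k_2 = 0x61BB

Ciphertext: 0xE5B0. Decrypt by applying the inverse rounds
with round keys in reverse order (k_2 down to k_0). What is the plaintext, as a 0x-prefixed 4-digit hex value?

0xC361

s_0 = ciphertext = 0xE5B0
s_1 = InvRound(s_0, k_2) = 0xEA74
s_2 = InvRound(s_1, k_1) = 0xFCEB
s_3 = InvRound(s_2, k_0) = 0xC361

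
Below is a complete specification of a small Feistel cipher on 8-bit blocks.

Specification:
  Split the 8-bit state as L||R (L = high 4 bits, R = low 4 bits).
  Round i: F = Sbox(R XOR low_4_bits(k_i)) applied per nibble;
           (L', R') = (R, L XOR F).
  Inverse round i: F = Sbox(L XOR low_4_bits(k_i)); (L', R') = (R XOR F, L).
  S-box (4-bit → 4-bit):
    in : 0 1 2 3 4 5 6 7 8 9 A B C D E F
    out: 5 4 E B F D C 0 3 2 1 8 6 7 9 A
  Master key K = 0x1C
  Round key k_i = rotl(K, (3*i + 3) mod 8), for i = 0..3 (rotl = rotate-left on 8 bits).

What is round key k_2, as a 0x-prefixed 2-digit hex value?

K = 0x1C
k_0 = rotl(K, (3*0+3) mod 8) = rotl(K, 3) = 0xE0
k_1 = rotl(K, (3*1+3) mod 8) = rotl(K, 6) = 0x07
k_2 = rotl(K, (3*2+3) mod 8) = rotl(K, 1) = 0x38

0x38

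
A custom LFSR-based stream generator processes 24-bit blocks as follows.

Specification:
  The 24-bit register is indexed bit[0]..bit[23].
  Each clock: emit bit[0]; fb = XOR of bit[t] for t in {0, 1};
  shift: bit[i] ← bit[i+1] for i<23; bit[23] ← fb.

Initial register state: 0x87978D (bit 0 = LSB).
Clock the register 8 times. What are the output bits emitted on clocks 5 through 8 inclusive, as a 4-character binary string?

0001

reg_0 = 0x87978D
clock 1: out=1, reg = 0xC3CBC6
clock 2: out=0, reg = 0xE1E5E3
clock 3: out=1, reg = 0x70F2F1
clock 4: out=1, reg = 0xB87978
clock 5: out=0, reg = 0x5C3CBC
clock 6: out=0, reg = 0x2E1E5E
clock 7: out=0, reg = 0x970F2F
clock 8: out=1, reg = 0x4B8797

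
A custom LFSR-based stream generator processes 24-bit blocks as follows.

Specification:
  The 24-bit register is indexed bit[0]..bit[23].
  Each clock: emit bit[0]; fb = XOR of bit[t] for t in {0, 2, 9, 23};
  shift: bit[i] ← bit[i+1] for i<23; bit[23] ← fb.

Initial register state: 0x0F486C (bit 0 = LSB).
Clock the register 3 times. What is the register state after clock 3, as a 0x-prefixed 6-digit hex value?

reg_0 = 0x0F486C
clock 1: out=0, reg = 0x87A436
clock 2: out=0, reg = 0x43D21B
clock 3: out=1, reg = 0x21E90D

0x21E90D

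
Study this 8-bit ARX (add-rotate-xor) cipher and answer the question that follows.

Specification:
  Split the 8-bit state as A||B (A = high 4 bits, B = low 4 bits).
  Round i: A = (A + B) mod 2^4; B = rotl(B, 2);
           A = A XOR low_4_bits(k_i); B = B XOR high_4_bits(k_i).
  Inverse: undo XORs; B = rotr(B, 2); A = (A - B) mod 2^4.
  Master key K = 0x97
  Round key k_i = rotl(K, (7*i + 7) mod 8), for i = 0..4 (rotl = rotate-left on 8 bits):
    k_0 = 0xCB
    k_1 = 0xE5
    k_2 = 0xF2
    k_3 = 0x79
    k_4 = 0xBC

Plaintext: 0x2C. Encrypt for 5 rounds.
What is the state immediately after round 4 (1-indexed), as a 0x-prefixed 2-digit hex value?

0x29

s_0 = plaintext = 0x2C
s_1 = Round(s_0, k_0) = 0x5F
s_2 = Round(s_1, k_1) = 0x11
s_3 = Round(s_2, k_2) = 0x0B
s_4 = Round(s_3, k_3) = 0x29
s_5 = Round(s_4, k_4) = 0x7D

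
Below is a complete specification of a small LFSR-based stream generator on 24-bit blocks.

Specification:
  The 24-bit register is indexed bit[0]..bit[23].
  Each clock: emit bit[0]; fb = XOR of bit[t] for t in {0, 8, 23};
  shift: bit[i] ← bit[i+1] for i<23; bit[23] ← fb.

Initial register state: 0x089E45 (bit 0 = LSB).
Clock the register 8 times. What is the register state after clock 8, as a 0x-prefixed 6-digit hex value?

reg_0 = 0x089E45
clock 1: out=1, reg = 0x844F22
clock 2: out=0, reg = 0x422791
clock 3: out=1, reg = 0x2113C8
clock 4: out=0, reg = 0x9089E4
clock 5: out=0, reg = 0x4844F2
clock 6: out=0, reg = 0x242279
clock 7: out=1, reg = 0x92113C
clock 8: out=0, reg = 0x49089E

0x49089E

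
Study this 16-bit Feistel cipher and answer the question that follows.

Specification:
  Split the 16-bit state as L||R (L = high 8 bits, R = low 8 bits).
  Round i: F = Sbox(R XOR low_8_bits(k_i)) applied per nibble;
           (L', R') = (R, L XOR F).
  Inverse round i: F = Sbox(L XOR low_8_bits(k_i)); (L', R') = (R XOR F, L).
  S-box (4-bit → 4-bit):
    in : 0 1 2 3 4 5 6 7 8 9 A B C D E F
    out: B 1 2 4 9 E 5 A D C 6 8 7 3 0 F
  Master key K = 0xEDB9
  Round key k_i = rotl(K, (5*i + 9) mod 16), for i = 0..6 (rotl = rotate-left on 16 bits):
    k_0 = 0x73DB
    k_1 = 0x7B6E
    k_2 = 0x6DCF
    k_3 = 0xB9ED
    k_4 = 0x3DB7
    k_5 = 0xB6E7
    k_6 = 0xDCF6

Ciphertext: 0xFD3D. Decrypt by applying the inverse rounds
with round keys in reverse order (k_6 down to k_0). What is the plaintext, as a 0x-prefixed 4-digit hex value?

s_0 = ciphertext = 0xFD3D
s_1 = InvRound(s_0, k_6) = 0x85FD
s_2 = InvRound(s_1, k_5) = 0xAF85
s_3 = InvRound(s_2, k_4) = 0x98AF
s_4 = InvRound(s_3, k_3) = 0x0198
s_5 = InvRound(s_4, k_2) = 0xE801
s_6 = InvRound(s_5, k_1) = 0xD4E8
s_7 = InvRound(s_6, k_0) = 0x57D4

0x57D4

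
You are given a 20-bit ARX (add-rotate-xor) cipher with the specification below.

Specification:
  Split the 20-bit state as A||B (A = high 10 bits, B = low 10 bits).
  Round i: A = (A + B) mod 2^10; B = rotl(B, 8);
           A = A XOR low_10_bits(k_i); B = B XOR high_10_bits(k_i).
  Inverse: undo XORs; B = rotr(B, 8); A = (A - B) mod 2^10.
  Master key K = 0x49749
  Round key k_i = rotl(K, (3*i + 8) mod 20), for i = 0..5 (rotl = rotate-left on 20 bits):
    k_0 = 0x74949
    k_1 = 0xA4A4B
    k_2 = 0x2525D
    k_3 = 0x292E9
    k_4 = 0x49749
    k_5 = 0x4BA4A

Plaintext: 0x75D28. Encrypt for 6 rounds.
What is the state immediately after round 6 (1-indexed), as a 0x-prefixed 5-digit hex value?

0xA8FFD

s_0 = plaintext = 0x75D28
s_1 = Round(s_0, k_0) = 0xED998
s_2 = Round(s_1, k_1) = 0xC16F4
s_3 = Round(s_2, k_2) = 0xE9029
s_4 = Round(s_3, k_3) = 0x491AE
s_5 = Round(s_4, k_4) = 0x66F4E
s_6 = Round(s_5, k_5) = 0xA8FFD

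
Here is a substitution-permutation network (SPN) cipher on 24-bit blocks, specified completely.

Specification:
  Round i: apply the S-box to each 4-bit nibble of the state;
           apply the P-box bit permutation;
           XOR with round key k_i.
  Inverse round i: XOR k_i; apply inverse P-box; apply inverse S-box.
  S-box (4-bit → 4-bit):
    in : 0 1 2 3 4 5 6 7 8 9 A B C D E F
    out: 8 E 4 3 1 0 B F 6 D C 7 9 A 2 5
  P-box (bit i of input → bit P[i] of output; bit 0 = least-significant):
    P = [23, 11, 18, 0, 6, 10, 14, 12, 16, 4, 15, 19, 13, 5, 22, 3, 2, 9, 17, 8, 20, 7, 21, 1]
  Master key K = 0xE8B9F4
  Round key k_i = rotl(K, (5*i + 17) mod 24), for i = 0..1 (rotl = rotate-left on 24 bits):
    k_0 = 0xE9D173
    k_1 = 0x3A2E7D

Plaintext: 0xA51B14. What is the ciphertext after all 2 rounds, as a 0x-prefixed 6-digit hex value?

s_0 = plaintext = 0xA51B14
s_1 = Round(s_0, k_0) = 0x080549
s_2 = Round(s_1, k_1) = 0xBC2C36

0xBC2C36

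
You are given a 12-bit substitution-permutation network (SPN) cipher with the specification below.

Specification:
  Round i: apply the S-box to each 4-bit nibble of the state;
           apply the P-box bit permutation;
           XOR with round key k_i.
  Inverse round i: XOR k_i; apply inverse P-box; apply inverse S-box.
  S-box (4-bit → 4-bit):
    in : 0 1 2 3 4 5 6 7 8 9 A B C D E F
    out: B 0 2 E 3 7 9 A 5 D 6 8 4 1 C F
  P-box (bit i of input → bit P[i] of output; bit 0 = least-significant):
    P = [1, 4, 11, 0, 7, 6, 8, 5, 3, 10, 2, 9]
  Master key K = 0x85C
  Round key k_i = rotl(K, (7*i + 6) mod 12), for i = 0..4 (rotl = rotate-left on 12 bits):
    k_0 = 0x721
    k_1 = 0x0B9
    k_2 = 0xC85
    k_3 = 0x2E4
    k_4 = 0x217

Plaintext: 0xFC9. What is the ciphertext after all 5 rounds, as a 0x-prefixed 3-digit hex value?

0x795

s_0 = plaintext = 0xFC9
s_1 = Round(s_0, k_0) = 0x82E
s_2 = Round(s_1, k_1) = 0x8F4
s_3 = Round(s_2, k_2) = 0xD7B
s_4 = Round(s_3, k_3) = 0x28D
s_5 = Round(s_4, k_4) = 0x795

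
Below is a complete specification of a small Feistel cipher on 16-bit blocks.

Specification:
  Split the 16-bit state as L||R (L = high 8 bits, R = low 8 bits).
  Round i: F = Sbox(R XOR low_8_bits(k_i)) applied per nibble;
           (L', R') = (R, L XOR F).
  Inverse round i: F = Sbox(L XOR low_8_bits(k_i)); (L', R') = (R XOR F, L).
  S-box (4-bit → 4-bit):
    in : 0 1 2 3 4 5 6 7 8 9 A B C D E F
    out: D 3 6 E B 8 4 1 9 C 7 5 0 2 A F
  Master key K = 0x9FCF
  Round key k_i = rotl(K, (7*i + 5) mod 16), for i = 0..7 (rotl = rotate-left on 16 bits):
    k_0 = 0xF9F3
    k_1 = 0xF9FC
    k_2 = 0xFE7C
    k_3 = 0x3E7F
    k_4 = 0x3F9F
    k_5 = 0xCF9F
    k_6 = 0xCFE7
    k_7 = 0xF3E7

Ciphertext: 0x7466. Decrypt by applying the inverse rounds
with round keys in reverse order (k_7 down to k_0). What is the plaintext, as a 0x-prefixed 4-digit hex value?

s_0 = ciphertext = 0x7466
s_1 = InvRound(s_0, k_7) = 0xA874
s_2 = InvRound(s_1, k_6) = 0xCBA8
s_3 = InvRound(s_2, k_5) = 0x23CB
s_4 = InvRound(s_3, k_4) = 0x9B23
s_5 = InvRound(s_4, k_3) = 0x889B
s_6 = InvRound(s_5, k_2) = 0x6088
s_7 = InvRound(s_6, k_1) = 0x4860
s_8 = InvRound(s_7, k_0) = 0x3548

0x3548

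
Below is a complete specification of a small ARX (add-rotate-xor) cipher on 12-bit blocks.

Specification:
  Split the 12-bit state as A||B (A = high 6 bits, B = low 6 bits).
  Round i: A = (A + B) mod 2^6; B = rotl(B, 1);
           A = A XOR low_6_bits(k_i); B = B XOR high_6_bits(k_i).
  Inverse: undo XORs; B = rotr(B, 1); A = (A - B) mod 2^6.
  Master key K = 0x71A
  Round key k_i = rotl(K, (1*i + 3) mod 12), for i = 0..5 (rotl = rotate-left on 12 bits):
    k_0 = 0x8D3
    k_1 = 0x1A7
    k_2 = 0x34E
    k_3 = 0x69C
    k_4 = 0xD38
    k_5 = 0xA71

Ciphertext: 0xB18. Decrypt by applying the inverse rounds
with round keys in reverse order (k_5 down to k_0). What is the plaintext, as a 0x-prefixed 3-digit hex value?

s_0 = ciphertext = 0xB18
s_1 = InvRound(s_0, k_5) = 0x978
s_2 = InvRound(s_1, k_4) = 0x5C6
s_3 = InvRound(s_2, k_3) = 0xF4E
s_4 = InvRound(s_3, k_2) = 0x4A1
s_5 = InvRound(s_4, k_1) = 0x0B3
s_6 = InvRound(s_5, k_0) = 0x248

0x248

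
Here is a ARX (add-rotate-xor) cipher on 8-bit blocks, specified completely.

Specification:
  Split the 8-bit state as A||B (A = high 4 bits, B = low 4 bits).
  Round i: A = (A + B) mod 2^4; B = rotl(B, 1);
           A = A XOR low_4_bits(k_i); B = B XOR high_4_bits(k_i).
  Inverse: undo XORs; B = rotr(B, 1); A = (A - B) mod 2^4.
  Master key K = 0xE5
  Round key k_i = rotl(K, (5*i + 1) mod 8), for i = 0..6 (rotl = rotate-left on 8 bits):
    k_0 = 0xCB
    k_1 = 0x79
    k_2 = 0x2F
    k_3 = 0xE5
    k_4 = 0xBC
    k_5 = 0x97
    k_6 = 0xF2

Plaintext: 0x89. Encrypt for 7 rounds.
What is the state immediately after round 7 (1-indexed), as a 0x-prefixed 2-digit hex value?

s_0 = plaintext = 0x89
s_1 = Round(s_0, k_0) = 0xAF
s_2 = Round(s_1, k_1) = 0x08
s_3 = Round(s_2, k_2) = 0x73
s_4 = Round(s_3, k_3) = 0xF8
s_5 = Round(s_4, k_4) = 0xBA
s_6 = Round(s_5, k_5) = 0x2C
s_7 = Round(s_6, k_6) = 0xC6

0xC6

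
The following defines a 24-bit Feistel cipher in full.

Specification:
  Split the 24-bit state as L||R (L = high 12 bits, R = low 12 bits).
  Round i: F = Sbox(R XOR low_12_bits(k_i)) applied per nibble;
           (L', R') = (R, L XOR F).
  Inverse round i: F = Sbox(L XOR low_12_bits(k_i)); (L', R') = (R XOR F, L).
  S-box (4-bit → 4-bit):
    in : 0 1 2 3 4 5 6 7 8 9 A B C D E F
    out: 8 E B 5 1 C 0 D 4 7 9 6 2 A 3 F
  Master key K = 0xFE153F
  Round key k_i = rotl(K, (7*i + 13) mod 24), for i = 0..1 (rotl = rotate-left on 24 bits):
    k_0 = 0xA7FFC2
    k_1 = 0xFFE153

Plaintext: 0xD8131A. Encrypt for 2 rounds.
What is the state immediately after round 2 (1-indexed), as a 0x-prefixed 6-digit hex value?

0xF250CA

s_0 = plaintext = 0xD8131A
s_1 = Round(s_0, k_0) = 0x31AF25
s_2 = Round(s_1, k_1) = 0xF250CA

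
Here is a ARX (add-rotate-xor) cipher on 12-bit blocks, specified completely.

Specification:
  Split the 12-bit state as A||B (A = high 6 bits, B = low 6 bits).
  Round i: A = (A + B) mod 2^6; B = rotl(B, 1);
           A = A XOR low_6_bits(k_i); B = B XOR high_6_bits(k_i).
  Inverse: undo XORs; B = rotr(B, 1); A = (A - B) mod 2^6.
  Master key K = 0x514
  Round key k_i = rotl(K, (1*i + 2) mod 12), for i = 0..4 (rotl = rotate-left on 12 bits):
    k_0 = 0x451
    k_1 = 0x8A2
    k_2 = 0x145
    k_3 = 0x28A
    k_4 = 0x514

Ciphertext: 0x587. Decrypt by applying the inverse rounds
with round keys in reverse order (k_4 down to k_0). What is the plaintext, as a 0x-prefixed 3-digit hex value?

s_0 = ciphertext = 0x587
s_1 = InvRound(s_0, k_4) = 0x669
s_2 = InvRound(s_1, k_3) = 0x8B1
s_3 = InvRound(s_2, k_2) = 0x35A
s_4 = InvRound(s_3, k_1) = 0x4DC
s_5 = InvRound(s_4, k_0) = 0x726

0x726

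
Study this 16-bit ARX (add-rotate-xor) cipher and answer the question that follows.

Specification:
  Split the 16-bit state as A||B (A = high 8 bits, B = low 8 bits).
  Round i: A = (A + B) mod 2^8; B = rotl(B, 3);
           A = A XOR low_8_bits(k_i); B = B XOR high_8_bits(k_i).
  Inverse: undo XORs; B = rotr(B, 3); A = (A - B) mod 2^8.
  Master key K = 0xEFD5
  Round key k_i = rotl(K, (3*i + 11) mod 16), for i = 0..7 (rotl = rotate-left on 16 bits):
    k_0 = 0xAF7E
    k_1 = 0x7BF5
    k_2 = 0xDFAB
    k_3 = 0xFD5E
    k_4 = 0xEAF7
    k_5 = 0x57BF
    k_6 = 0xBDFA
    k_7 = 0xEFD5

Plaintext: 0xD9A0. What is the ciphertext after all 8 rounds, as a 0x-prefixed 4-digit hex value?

0x468A

s_0 = plaintext = 0xD9A0
s_1 = Round(s_0, k_0) = 0x07AA
s_2 = Round(s_1, k_1) = 0x442E
s_3 = Round(s_2, k_2) = 0xD9AE
s_4 = Round(s_3, k_3) = 0xD988
s_5 = Round(s_4, k_4) = 0x96AE
s_6 = Round(s_5, k_5) = 0xFB22
s_7 = Round(s_6, k_6) = 0xE7AC
s_8 = Round(s_7, k_7) = 0x468A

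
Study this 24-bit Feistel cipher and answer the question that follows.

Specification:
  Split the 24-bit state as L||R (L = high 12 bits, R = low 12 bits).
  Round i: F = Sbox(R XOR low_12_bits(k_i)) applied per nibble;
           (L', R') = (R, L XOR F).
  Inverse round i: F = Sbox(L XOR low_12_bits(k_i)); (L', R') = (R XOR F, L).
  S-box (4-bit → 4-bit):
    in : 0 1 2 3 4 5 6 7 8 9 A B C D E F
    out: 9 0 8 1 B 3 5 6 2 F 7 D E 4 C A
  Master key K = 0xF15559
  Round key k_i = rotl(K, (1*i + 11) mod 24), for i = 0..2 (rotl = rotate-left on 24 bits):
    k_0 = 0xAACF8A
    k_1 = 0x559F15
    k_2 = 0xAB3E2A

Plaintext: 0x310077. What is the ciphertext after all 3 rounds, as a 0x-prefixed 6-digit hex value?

s_0 = plaintext = 0x310077
s_1 = Round(s_0, k_0) = 0x0779B4
s_2 = Round(s_1, k_1) = 0x9B4507
s_3 = Round(s_2, k_2) = 0x507430

0x507430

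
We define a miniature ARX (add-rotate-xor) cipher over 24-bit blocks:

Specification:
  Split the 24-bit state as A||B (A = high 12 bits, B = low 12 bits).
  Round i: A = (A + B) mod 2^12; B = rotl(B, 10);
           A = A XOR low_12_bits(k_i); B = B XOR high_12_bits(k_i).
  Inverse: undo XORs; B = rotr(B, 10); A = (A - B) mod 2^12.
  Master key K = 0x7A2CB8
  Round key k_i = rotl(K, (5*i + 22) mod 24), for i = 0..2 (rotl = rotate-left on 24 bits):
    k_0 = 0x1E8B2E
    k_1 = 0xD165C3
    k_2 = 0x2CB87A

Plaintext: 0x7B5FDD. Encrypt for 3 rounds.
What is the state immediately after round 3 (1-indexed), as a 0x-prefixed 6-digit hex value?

0xFD36EF

s_0 = plaintext = 0x7B5FDD
s_1 = Round(s_0, k_0) = 0xCBC61F
s_2 = Round(s_1, k_1) = 0x718091
s_3 = Round(s_2, k_2) = 0xFD36EF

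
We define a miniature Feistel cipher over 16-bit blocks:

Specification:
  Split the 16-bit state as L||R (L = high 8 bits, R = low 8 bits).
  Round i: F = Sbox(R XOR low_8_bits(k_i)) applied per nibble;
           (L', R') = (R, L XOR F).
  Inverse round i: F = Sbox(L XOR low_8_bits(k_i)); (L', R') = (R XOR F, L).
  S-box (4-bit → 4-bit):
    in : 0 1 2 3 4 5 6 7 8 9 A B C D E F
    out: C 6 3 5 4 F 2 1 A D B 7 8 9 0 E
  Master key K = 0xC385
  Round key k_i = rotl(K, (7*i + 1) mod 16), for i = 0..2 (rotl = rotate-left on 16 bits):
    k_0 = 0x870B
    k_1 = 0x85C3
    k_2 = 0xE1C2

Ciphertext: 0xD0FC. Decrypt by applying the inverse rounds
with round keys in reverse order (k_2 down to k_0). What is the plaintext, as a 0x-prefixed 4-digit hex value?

s_0 = ciphertext = 0xD0FC
s_1 = InvRound(s_0, k_2) = 0x9FD0
s_2 = InvRound(s_1, k_1) = 0x289F
s_3 = InvRound(s_2, k_0) = 0xAA28

0xAA28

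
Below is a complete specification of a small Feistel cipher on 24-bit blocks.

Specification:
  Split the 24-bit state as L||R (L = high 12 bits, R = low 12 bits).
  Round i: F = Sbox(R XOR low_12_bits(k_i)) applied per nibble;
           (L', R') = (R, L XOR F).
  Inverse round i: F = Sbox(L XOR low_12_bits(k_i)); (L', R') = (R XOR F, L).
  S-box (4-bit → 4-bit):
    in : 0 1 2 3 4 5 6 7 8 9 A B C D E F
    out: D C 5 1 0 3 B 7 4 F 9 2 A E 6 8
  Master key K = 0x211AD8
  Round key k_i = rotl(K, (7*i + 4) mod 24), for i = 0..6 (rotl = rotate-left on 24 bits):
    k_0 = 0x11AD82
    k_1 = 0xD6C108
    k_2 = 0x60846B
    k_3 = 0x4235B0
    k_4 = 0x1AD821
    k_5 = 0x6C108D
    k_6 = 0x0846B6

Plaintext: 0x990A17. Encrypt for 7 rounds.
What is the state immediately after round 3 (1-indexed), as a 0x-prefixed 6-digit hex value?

0x2A55C5

s_0 = plaintext = 0x990A17
s_1 = Round(s_0, k_0) = 0xA17E63
s_2 = Round(s_1, k_1) = 0xE632A5
s_3 = Round(s_2, k_2) = 0x2A55C5
s_4 = Round(s_3, k_3) = 0x5C5FD6
s_5 = Round(s_4, k_4) = 0xFD6242
s_6 = Round(s_5, k_5) = 0x242A7E
s_7 = Round(s_6, k_6) = 0xA7E8E6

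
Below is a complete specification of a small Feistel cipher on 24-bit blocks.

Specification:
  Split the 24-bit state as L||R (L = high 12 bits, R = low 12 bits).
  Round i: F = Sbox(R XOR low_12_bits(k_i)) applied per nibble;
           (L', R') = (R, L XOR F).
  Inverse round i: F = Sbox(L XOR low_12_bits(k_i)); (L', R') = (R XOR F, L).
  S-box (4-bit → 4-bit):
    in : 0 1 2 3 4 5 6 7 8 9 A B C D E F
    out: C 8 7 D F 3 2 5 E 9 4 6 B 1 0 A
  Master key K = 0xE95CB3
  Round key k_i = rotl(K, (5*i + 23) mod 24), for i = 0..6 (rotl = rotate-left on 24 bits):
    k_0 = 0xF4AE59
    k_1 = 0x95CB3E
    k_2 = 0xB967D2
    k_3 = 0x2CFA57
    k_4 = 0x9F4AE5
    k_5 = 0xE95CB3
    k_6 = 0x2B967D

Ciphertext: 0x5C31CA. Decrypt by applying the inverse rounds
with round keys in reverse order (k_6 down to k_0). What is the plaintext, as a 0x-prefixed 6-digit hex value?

s_0 = ciphertext = 0x5C31CA
s_1 = InvRound(s_0, k_6) = 0xCAA5C3
s_2 = InvRound(s_1, k_5) = 0x94ACAA
s_3 = InvRound(s_2, k_4) = 0x1E094A
s_4 = InvRound(s_3, k_3) = 0xF2F1E0
s_5 = InvRound(s_4, k_2) = 0xF41F2F
s_6 = InvRound(s_5, k_1) = 0x075F41
s_7 = InvRound(s_6, k_0) = 0xF3A075

0xF3A075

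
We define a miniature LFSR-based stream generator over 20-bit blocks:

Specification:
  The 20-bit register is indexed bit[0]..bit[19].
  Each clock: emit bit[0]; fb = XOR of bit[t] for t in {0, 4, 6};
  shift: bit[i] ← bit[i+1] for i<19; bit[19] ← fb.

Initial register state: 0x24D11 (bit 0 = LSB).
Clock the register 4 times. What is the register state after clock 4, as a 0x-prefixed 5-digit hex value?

0x424D1

reg_0 = 0x24D11
clock 1: out=1, reg = 0x12688
clock 2: out=0, reg = 0x09344
clock 3: out=0, reg = 0x849A2
clock 4: out=0, reg = 0x424D1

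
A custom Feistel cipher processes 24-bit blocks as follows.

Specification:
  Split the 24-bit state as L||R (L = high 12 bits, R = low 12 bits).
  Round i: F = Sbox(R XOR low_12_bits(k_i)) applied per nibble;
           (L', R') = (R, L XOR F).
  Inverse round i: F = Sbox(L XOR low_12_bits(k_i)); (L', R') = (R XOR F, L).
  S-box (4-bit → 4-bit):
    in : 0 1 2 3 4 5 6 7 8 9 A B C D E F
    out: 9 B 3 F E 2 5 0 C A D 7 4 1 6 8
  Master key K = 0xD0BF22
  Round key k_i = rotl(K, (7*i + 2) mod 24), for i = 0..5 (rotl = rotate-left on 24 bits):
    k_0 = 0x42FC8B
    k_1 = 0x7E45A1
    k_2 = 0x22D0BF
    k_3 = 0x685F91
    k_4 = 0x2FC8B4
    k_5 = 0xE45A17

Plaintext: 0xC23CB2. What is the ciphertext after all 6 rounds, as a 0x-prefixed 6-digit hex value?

0xCF0CC1

s_0 = plaintext = 0xC23CB2
s_1 = Round(s_0, k_0) = 0xCB25D9
s_2 = Round(s_1, k_1) = 0x5D95BE
s_3 = Round(s_2, k_2) = 0x5BE742
s_4 = Round(s_3, k_3) = 0x7429A1
s_5 = Round(s_4, k_4) = 0x9A1CF0
s_6 = Round(s_5, k_5) = 0xCF0CC1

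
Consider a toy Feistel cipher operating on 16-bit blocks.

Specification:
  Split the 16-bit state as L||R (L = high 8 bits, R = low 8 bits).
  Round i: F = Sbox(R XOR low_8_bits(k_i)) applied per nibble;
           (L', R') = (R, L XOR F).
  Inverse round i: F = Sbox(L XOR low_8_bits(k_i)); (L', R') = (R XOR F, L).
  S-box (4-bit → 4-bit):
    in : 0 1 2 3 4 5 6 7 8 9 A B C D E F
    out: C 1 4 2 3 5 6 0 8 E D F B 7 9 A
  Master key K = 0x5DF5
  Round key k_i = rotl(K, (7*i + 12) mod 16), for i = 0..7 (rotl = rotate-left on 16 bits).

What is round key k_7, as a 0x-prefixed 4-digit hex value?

K = 0x5DF5
k_0 = rotl(K, (7*0+12) mod 16) = rotl(K, 12) = 0x55DF
k_1 = rotl(K, (7*1+12) mod 16) = rotl(K, 3) = 0xEFAA
k_2 = rotl(K, (7*2+12) mod 16) = rotl(K, 10) = 0xD577
k_3 = rotl(K, (7*3+12) mod 16) = rotl(K, 1) = 0xBBEA
k_4 = rotl(K, (7*4+12) mod 16) = rotl(K, 8) = 0xF55D
k_5 = rotl(K, (7*5+12) mod 16) = rotl(K, 15) = 0xAEFA
k_6 = rotl(K, (7*6+12) mod 16) = rotl(K, 6) = 0x7D57
k_7 = rotl(K, (7*7+12) mod 16) = rotl(K, 13) = 0xABBE

0xABBE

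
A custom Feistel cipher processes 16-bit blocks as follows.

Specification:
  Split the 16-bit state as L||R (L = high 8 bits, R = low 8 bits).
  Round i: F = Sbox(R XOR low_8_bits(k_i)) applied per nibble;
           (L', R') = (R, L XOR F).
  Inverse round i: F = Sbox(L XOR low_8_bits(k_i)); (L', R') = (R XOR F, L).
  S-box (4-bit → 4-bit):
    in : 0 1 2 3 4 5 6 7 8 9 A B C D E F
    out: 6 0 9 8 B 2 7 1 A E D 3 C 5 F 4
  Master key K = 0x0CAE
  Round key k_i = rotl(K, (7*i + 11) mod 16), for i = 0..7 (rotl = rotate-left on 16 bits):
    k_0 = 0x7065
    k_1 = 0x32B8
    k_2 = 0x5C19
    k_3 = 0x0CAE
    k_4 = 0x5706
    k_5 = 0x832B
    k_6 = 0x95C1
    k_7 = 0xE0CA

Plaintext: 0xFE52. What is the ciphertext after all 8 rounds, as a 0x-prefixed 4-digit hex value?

0x0867

s_0 = plaintext = 0xFE52
s_1 = Round(s_0, k_0) = 0x527F
s_2 = Round(s_1, k_1) = 0x7F93
s_3 = Round(s_2, k_2) = 0x93D2
s_4 = Round(s_3, k_3) = 0xD28F
s_5 = Round(s_4, k_4) = 0x8F7C
s_6 = Round(s_5, k_5) = 0x7CAE
s_7 = Round(s_6, k_6) = 0xAE08
s_8 = Round(s_7, k_7) = 0x0867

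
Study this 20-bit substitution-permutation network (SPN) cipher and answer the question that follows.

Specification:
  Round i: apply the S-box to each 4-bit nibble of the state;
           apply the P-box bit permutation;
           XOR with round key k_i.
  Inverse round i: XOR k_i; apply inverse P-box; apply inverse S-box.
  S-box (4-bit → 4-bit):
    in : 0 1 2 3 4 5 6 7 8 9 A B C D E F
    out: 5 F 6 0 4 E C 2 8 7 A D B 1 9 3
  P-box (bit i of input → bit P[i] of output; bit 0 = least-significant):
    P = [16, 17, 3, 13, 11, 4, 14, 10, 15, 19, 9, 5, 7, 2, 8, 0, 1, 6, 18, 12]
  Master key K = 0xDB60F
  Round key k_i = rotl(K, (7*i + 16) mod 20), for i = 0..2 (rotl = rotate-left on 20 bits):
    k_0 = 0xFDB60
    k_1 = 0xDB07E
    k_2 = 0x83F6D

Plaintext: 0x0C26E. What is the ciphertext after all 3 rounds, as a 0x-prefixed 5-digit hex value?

s_0 = plaintext = 0x0C26E
s_1 = Round(s_0, k_0) = 0x2BDE7
s_2 = Round(s_1, k_1) = 0xB3DBF
s_3 = Round(s_2, k_2) = 0xFE36F

0xFE36F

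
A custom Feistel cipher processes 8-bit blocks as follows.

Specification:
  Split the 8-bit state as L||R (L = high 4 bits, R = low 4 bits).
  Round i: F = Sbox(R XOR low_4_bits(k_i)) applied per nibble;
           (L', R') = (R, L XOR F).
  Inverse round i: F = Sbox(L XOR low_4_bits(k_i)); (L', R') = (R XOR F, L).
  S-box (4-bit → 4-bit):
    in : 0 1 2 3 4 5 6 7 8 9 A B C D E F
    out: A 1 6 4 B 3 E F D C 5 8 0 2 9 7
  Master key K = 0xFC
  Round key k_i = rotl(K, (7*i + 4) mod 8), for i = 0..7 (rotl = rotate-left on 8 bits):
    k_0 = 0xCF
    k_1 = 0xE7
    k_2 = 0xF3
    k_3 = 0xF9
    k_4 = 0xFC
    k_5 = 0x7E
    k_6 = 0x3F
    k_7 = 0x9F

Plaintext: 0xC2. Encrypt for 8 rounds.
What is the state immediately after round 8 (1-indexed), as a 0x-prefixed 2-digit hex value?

s_0 = plaintext = 0xC2
s_1 = Round(s_0, k_0) = 0x2E
s_2 = Round(s_1, k_1) = 0xEE
s_3 = Round(s_2, k_2) = 0xEC
s_4 = Round(s_3, k_3) = 0xCD
s_5 = Round(s_4, k_4) = 0xDD
s_6 = Round(s_5, k_5) = 0xD9
s_7 = Round(s_6, k_6) = 0x93
s_8 = Round(s_7, k_7) = 0x39

0x39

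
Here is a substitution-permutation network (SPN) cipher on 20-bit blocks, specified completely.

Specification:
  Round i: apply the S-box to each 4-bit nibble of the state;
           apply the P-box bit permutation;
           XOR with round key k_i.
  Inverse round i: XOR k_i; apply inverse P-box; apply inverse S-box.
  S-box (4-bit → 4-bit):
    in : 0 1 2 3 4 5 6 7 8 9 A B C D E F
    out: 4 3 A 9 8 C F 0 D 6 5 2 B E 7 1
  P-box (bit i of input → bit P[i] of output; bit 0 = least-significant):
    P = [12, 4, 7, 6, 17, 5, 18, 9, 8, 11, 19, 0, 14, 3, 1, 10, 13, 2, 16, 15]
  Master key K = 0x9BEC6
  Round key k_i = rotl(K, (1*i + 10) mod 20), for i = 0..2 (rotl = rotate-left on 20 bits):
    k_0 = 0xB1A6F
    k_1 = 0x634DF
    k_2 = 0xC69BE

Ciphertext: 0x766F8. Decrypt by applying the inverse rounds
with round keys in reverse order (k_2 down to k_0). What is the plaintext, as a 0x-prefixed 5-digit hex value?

s_0 = ciphertext = 0x766F8
s_1 = InvRound(s_0, k_2) = 0x95E34
s_2 = InvRound(s_1, k_1) = 0xAED65
s_3 = InvRound(s_2, k_0) = 0x86F4F

0x86F4F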